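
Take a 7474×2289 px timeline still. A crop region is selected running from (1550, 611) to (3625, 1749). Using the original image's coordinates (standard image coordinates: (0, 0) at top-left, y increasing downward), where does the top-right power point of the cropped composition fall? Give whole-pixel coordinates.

x = 2933 px, y = 990 px

Crop width = 3625 − 1550 = 2075 px; one third is 691.67 px.
Crop height = 1749 − 611 = 1138 px; one third is 379.33 px.
The top-right point is two-thirds across and one-third down within the crop:
x = 1550 + 2 × 691.67 ≈ 2933; y = 611 + 1 × 379.33 ≈ 990.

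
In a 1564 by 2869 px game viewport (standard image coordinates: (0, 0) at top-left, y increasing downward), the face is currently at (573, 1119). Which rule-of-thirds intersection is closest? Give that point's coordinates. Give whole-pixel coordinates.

Third lines: x ∈ {521, 1043}, y ∈ {956, 1913}.
573 is closer to x = 521; 1119 is closer to y = 956.
So the nearest intersection is the upper-left power point.

(521, 956)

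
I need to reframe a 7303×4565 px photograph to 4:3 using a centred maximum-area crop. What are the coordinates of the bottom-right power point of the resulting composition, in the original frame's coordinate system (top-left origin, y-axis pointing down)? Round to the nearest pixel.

7303/4565 > 4/3, so the 4:3 crop keeps the full height 4565 and trims width to 4565 × 4/3 = 6086.67 px.
Left offset = (7303 − 6086.67)/2 = 608.17 px; top offset = 0.
Bottom-right is two-thirds across and two-thirds down within the crop:
x = 608.17 + 2 × 6086.67/3 ≈ 4666; y = 0.00 + 2 × 4565.00/3 ≈ 3043.

(4666, 3043)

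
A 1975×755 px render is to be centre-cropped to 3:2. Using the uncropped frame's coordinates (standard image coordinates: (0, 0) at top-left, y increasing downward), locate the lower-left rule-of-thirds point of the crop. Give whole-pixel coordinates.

(799, 503)

1975/755 > 3/2, so the 3:2 crop keeps the full height 755 and trims width to 755 × 3/2 = 1132.50 px.
Left offset = (1975 − 1132.50)/2 = 421.25 px; top offset = 0.
Lower-left is one-third across and two-thirds down within the crop:
x = 421.25 + 1 × 1132.50/3 ≈ 799; y = 0.00 + 2 × 755.00/3 ≈ 503.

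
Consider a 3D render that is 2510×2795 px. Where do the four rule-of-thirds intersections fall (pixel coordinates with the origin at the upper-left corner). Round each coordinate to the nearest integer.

(837, 932), (1673, 932), (837, 1863), (1673, 1863)

One third of 2510 is 836.67; one third of 2795 is 931.67.
Vertical third lines at x = 837 and x = 1673; horizontal third lines at y = 932 and y = 1863.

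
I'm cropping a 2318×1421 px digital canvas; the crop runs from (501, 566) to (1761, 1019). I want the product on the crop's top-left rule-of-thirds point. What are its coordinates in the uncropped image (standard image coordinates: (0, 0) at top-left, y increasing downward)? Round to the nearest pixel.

(921, 717)

Crop width = 1761 − 501 = 1260 px; one third is 420.00 px.
Crop height = 1019 − 566 = 453 px; one third is 151.00 px.
The top-left point is one-third across and one-third down within the crop:
x = 501 + 1 × 420.00 ≈ 921; y = 566 + 1 × 151.00 ≈ 717.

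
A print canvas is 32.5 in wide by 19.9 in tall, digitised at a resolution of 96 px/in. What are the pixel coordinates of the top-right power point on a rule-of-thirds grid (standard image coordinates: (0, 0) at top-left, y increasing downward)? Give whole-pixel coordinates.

(2080, 637)

In pixels the canvas is 32.5 × 96 = 3120 wide and 19.9 × 96 = 1910.4 tall.
The top-right point is two-thirds across and one-third down:
x = 2 × 3120/3 ≈ 2080; y = 1 × 1910.4/3 ≈ 637.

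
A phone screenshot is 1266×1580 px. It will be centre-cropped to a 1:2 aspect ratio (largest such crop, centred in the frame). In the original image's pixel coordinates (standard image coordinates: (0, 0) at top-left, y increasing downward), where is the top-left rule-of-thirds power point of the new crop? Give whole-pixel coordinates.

(501, 527)

1266/1580 > 1/2, so the 1:2 crop keeps the full height 1580 and trims width to 1580 × 1/2 = 790.00 px.
Left offset = (1266 − 790.00)/2 = 238.00 px; top offset = 0.
Top-left is one-third across and one-third down within the crop:
x = 238.00 + 1 × 790.00/3 ≈ 501; y = 0.00 + 1 × 1580.00/3 ≈ 527.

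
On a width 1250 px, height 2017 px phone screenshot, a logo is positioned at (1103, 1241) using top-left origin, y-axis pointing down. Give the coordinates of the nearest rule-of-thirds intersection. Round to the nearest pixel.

Third lines: x ∈ {417, 833}, y ∈ {672, 1345}.
1103 is closer to x = 833; 1241 is closer to y = 1345.
So the nearest intersection is the lower-right power point.

x = 833 px, y = 1345 px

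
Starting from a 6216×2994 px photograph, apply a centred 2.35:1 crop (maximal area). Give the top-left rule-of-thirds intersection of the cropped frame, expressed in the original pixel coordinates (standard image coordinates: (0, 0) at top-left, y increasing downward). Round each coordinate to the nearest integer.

6216/2994 < 2.35/1, so the 2.35:1 crop keeps the full width 6216 and trims height to 6216 × 1/2.35 = 2645.11 px.
Top offset = (2994 − 2645.11)/2 = 174.45 px; left offset = 0.
Top-left is one-third across and one-third down within the crop:
x = 0.00 + 1 × 6216.00/3 ≈ 2072; y = 174.45 + 1 × 2645.11/3 ≈ 1056.

(2072, 1056)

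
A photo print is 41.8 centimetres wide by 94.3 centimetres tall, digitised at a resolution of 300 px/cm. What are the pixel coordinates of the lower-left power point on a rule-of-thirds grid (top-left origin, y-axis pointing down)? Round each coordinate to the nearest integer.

(4180, 18860)

In pixels the canvas is 41.8 × 300 = 12540 wide and 94.3 × 300 = 28290 tall.
The lower-left point is one-third across and two-thirds down:
x = 1 × 12540/3 ≈ 4180; y = 2 × 28290/3 ≈ 18860.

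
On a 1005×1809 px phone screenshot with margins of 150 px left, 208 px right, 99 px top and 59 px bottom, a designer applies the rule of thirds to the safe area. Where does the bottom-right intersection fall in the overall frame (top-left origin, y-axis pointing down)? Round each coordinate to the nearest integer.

x = 581 px, y = 1200 px

Content width = 1005 − 150 − 208 = 647 px; content height = 1809 − 99 − 59 = 1651 px.
Bottom-right is two-thirds across and two-thirds down within the safe area.
x = 150 + 2 × 647/3 = 150 + 431.33 ≈ 581
y = 99 + 2 × 1651/3 = 99 + 1100.67 ≈ 1200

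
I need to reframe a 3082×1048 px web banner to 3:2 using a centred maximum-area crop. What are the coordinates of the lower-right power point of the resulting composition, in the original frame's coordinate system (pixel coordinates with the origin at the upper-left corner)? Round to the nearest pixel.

x = 1803 px, y = 699 px

3082/1048 > 3/2, so the 3:2 crop keeps the full height 1048 and trims width to 1048 × 3/2 = 1572.00 px.
Left offset = (3082 − 1572.00)/2 = 755.00 px; top offset = 0.
Lower-right is two-thirds across and two-thirds down within the crop:
x = 755.00 + 2 × 1572.00/3 ≈ 1803; y = 0.00 + 2 × 1048.00/3 ≈ 699.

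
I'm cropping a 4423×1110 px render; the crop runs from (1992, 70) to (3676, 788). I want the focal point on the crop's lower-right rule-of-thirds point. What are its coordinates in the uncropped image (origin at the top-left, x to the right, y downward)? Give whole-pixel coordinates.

(3115, 549)

Crop width = 3676 − 1992 = 1684 px; one third is 561.33 px.
Crop height = 788 − 70 = 718 px; one third is 239.33 px.
The lower-right point is two-thirds across and two-thirds down within the crop:
x = 1992 + 2 × 561.33 ≈ 3115; y = 70 + 2 × 239.33 ≈ 549.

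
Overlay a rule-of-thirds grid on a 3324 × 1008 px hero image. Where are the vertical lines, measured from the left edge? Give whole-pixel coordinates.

3324 / 3 = 1108, so the vertical lines sit at one and two thirds of 3324.

1108 px and 2216 px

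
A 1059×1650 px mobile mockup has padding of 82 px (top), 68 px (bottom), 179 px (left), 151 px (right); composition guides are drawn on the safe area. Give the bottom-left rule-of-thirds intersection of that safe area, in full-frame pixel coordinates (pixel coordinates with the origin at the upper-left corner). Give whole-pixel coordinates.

(422, 1082)

Content width = 1059 − 179 − 151 = 729 px; content height = 1650 − 82 − 68 = 1500 px.
Bottom-left is one-third across and two-thirds down within the safe area.
x = 179 + 1 × 729/3 = 179 + 243.00 ≈ 422
y = 82 + 2 × 1500/3 = 82 + 1000.00 ≈ 1082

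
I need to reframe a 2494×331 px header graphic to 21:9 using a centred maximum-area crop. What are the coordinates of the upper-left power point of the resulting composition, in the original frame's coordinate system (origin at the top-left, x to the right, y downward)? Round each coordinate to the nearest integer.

x = 1118 px, y = 110 px

2494/331 > 21/9, so the 21:9 crop keeps the full height 331 and trims width to 331 × 21/9 = 772.33 px.
Left offset = (2494 − 772.33)/2 = 860.83 px; top offset = 0.
Upper-left is one-third across and one-third down within the crop:
x = 860.83 + 1 × 772.33/3 ≈ 1118; y = 0.00 + 1 × 331.00/3 ≈ 110.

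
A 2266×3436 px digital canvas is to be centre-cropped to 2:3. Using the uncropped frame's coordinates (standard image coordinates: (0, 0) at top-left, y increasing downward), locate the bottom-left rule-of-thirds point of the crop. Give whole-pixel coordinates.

2266/3436 < 2/3, so the 2:3 crop keeps the full width 2266 and trims height to 2266 × 3/2 = 3399.00 px.
Top offset = (3436 − 3399.00)/2 = 18.50 px; left offset = 0.
Bottom-left is one-third across and two-thirds down within the crop:
x = 0.00 + 1 × 2266.00/3 ≈ 755; y = 18.50 + 2 × 3399.00/3 ≈ 2285.

(755, 2285)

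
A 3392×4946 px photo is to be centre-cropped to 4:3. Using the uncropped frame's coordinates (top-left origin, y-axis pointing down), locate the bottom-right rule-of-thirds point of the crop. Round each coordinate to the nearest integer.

x = 2261 px, y = 2897 px

3392/4946 < 4/3, so the 4:3 crop keeps the full width 3392 and trims height to 3392 × 3/4 = 2544.00 px.
Top offset = (4946 − 2544.00)/2 = 1201.00 px; left offset = 0.
Bottom-right is two-thirds across and two-thirds down within the crop:
x = 0.00 + 2 × 3392.00/3 ≈ 2261; y = 1201.00 + 2 × 2544.00/3 ≈ 2897.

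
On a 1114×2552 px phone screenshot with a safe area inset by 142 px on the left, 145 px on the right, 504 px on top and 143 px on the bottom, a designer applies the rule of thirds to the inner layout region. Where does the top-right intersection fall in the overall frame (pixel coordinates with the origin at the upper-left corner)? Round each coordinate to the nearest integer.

x = 693 px, y = 1139 px

Content width = 1114 − 142 − 145 = 827 px; content height = 2552 − 504 − 143 = 1905 px.
Top-right is two-thirds across and one-third down within the inner layout region.
x = 142 + 2 × 827/3 = 142 + 551.33 ≈ 693
y = 504 + 1 × 1905/3 = 504 + 635.00 ≈ 1139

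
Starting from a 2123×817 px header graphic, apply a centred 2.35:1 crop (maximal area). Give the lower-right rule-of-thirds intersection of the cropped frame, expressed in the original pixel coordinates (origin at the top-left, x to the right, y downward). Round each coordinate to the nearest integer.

(1381, 545)

2123/817 > 2.35/1, so the 2.35:1 crop keeps the full height 817 and trims width to 817 × 2.35/1 = 1919.95 px.
Left offset = (2123 − 1919.95)/2 = 101.52 px; top offset = 0.
Lower-right is two-thirds across and two-thirds down within the crop:
x = 101.52 + 2 × 1919.95/3 ≈ 1381; y = 0.00 + 2 × 817.00/3 ≈ 545.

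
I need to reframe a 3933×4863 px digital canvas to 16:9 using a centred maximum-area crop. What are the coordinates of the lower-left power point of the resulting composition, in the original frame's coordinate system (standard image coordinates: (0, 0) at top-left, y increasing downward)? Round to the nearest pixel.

x = 1311 px, y = 2800 px

3933/4863 < 16/9, so the 16:9 crop keeps the full width 3933 and trims height to 3933 × 9/16 = 2212.31 px.
Top offset = (4863 − 2212.31)/2 = 1325.34 px; left offset = 0.
Lower-left is one-third across and two-thirds down within the crop:
x = 0.00 + 1 × 3933.00/3 ≈ 1311; y = 1325.34 + 2 × 2212.31/3 ≈ 2800.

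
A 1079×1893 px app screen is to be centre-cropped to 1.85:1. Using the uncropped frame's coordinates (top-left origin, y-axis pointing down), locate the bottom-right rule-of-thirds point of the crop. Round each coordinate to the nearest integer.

1079/1893 < 1.85/1, so the 1.85:1 crop keeps the full width 1079 and trims height to 1079 × 1/1.85 = 583.24 px.
Top offset = (1893 − 583.24)/2 = 654.88 px; left offset = 0.
Bottom-right is two-thirds across and two-thirds down within the crop:
x = 0.00 + 2 × 1079.00/3 ≈ 719; y = 654.88 + 2 × 583.24/3 ≈ 1044.

(719, 1044)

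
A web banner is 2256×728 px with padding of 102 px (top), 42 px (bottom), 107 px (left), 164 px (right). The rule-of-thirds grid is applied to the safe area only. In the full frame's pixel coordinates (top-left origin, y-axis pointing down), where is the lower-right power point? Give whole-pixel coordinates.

(1430, 491)

Content width = 2256 − 107 − 164 = 1985 px; content height = 728 − 102 − 42 = 584 px.
Lower-right is two-thirds across and two-thirds down within the safe area.
x = 107 + 2 × 1985/3 = 107 + 1323.33 ≈ 1430
y = 102 + 2 × 584/3 = 102 + 389.33 ≈ 491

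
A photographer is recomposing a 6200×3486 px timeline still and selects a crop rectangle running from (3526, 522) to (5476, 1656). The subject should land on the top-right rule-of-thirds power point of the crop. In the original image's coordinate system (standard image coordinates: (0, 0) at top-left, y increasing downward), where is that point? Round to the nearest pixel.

x = 4826 px, y = 900 px

Crop width = 5476 − 3526 = 1950 px; one third is 650.00 px.
Crop height = 1656 − 522 = 1134 px; one third is 378.00 px.
The top-right point is two-thirds across and one-third down within the crop:
x = 3526 + 2 × 650.00 ≈ 4826; y = 522 + 1 × 378.00 ≈ 900.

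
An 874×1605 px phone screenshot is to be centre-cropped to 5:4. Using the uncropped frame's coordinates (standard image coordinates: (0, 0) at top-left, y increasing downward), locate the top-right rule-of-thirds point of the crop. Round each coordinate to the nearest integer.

(583, 686)

874/1605 < 5/4, so the 5:4 crop keeps the full width 874 and trims height to 874 × 4/5 = 699.20 px.
Top offset = (1605 − 699.20)/2 = 452.90 px; left offset = 0.
Top-right is two-thirds across and one-third down within the crop:
x = 0.00 + 2 × 874.00/3 ≈ 583; y = 452.90 + 1 × 699.20/3 ≈ 686.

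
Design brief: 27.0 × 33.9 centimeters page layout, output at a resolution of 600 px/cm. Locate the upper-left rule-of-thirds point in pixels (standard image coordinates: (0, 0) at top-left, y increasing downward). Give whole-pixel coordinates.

In pixels the canvas is 27.0 × 600 = 16200 wide and 33.9 × 600 = 20340 tall.
The upper-left point is one-third across and one-third down:
x = 1 × 16200/3 ≈ 5400; y = 1 × 20340/3 ≈ 6780.

x = 5400 px, y = 6780 px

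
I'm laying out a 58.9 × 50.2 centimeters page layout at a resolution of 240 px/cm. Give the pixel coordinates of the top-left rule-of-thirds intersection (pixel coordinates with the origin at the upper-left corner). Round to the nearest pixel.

In pixels the canvas is 58.9 × 240 = 14136 wide and 50.2 × 240 = 12048 tall.
The top-left point is one-third across and one-third down:
x = 1 × 14136/3 ≈ 4712; y = 1 × 12048/3 ≈ 4016.

x = 4712 px, y = 4016 px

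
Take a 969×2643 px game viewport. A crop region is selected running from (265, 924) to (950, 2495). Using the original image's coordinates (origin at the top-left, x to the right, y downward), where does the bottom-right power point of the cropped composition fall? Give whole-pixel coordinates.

(722, 1971)

Crop width = 950 − 265 = 685 px; one third is 228.33 px.
Crop height = 2495 − 924 = 1571 px; one third is 523.67 px.
The bottom-right point is two-thirds across and two-thirds down within the crop:
x = 265 + 2 × 228.33 ≈ 722; y = 924 + 2 × 523.67 ≈ 1971.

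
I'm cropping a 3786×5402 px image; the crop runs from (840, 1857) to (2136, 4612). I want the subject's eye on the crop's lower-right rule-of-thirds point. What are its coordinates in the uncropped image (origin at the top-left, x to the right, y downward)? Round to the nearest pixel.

x = 1704 px, y = 3694 px

Crop width = 2136 − 840 = 1296 px; one third is 432.00 px.
Crop height = 4612 − 1857 = 2755 px; one third is 918.33 px.
The lower-right point is two-thirds across and two-thirds down within the crop:
x = 840 + 2 × 432.00 ≈ 1704; y = 1857 + 2 × 918.33 ≈ 3694.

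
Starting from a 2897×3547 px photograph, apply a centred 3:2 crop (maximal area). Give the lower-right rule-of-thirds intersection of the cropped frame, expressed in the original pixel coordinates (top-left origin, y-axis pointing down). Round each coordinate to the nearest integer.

(1931, 2095)

2897/3547 < 3/2, so the 3:2 crop keeps the full width 2897 and trims height to 2897 × 2/3 = 1931.33 px.
Top offset = (3547 − 1931.33)/2 = 807.83 px; left offset = 0.
Lower-right is two-thirds across and two-thirds down within the crop:
x = 0.00 + 2 × 2897.00/3 ≈ 1931; y = 807.83 + 2 × 1931.33/3 ≈ 2095.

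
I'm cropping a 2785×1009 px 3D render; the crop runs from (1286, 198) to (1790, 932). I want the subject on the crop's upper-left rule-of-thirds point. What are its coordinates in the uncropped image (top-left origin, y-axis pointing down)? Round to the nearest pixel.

x = 1454 px, y = 443 px

Crop width = 1790 − 1286 = 504 px; one third is 168.00 px.
Crop height = 932 − 198 = 734 px; one third is 244.67 px.
The upper-left point is one-third across and one-third down within the crop:
x = 1286 + 1 × 168.00 ≈ 1454; y = 198 + 1 × 244.67 ≈ 443.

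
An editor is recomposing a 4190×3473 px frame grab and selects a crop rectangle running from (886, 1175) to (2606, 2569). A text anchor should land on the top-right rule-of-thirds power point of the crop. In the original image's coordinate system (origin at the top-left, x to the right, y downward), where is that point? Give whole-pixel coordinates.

(2033, 1640)

Crop width = 2606 − 886 = 1720 px; one third is 573.33 px.
Crop height = 2569 − 1175 = 1394 px; one third is 464.67 px.
The top-right point is two-thirds across and one-third down within the crop:
x = 886 + 2 × 573.33 ≈ 2033; y = 1175 + 1 × 464.67 ≈ 1640.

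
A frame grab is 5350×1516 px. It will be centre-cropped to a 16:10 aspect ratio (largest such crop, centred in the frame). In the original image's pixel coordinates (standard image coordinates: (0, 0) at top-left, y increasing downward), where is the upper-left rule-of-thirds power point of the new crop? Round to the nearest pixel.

x = 2271 px, y = 505 px

5350/1516 > 16/10, so the 16:10 crop keeps the full height 1516 and trims width to 1516 × 16/10 = 2425.60 px.
Left offset = (5350 − 2425.60)/2 = 1462.20 px; top offset = 0.
Upper-left is one-third across and one-third down within the crop:
x = 1462.20 + 1 × 2425.60/3 ≈ 2271; y = 0.00 + 1 × 1516.00/3 ≈ 505.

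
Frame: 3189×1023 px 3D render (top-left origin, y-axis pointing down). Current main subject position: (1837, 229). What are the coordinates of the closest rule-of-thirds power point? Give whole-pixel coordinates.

Third lines: x ∈ {1063, 2126}, y ∈ {341, 682}.
1837 is closer to x = 2126; 229 is closer to y = 341.
So the nearest intersection is the upper-right power point.

x = 2126 px, y = 341 px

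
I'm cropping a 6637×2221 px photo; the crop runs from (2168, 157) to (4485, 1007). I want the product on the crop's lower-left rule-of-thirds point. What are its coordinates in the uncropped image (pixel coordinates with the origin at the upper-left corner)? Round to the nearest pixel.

x = 2940 px, y = 724 px

Crop width = 4485 − 2168 = 2317 px; one third is 772.33 px.
Crop height = 1007 − 157 = 850 px; one third is 283.33 px.
The lower-left point is one-third across and two-thirds down within the crop:
x = 2168 + 1 × 772.33 ≈ 2940; y = 157 + 2 × 283.33 ≈ 724.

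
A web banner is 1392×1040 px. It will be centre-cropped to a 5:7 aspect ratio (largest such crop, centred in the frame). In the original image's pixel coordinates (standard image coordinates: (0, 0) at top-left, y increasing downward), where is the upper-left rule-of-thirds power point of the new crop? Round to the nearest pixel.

x = 572 px, y = 347 px

1392/1040 > 5/7, so the 5:7 crop keeps the full height 1040 and trims width to 1040 × 5/7 = 742.86 px.
Left offset = (1392 − 742.86)/2 = 324.57 px; top offset = 0.
Upper-left is one-third across and one-third down within the crop:
x = 324.57 + 1 × 742.86/3 ≈ 572; y = 0.00 + 1 × 1040.00/3 ≈ 347.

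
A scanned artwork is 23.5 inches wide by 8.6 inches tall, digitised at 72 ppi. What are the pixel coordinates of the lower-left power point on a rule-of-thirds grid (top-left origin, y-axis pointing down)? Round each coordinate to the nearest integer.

x = 564 px, y = 413 px

In pixels the canvas is 23.5 × 72 = 1692 wide and 8.6 × 72 = 619.2 tall.
The lower-left point is one-third across and two-thirds down:
x = 1 × 1692/3 ≈ 564; y = 2 × 619.2/3 ≈ 413.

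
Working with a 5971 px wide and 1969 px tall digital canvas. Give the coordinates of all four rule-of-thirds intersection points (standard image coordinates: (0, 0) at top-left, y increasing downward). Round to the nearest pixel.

(1990, 656), (3981, 656), (1990, 1313), (3981, 1313)

One third of 5971 is 1990.33; one third of 1969 is 656.33.
Vertical third lines at x = 1990 and x = 3981; horizontal third lines at y = 656 and y = 1313.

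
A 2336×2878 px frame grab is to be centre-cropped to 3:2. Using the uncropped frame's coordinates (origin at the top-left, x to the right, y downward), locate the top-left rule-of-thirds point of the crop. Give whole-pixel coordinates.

x = 779 px, y = 1179 px

2336/2878 < 3/2, so the 3:2 crop keeps the full width 2336 and trims height to 2336 × 2/3 = 1557.33 px.
Top offset = (2878 − 1557.33)/2 = 660.33 px; left offset = 0.
Top-left is one-third across and one-third down within the crop:
x = 0.00 + 1 × 2336.00/3 ≈ 779; y = 660.33 + 1 × 1557.33/3 ≈ 1179.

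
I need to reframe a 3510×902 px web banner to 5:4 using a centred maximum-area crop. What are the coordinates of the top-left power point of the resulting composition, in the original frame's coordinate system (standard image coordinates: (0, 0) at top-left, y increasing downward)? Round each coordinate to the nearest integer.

(1567, 301)

3510/902 > 5/4, so the 5:4 crop keeps the full height 902 and trims width to 902 × 5/4 = 1127.50 px.
Left offset = (3510 − 1127.50)/2 = 1191.25 px; top offset = 0.
Top-left is one-third across and one-third down within the crop:
x = 1191.25 + 1 × 1127.50/3 ≈ 1567; y = 0.00 + 1 × 902.00/3 ≈ 301.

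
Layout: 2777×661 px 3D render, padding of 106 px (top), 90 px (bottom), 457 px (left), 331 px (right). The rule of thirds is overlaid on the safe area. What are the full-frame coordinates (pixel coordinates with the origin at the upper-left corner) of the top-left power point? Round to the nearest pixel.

x = 1120 px, y = 261 px

Content width = 2777 − 457 − 331 = 1989 px; content height = 661 − 106 − 90 = 465 px.
Top-left is one-third across and one-third down within the safe area.
x = 457 + 1 × 1989/3 = 457 + 663.00 ≈ 1120
y = 106 + 1 × 465/3 = 106 + 155.00 ≈ 261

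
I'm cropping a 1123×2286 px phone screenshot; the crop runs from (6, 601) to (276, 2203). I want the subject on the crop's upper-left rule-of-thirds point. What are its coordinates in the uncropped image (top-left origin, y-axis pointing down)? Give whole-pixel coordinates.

Crop width = 276 − 6 = 270 px; one third is 90.00 px.
Crop height = 2203 − 601 = 1602 px; one third is 534.00 px.
The upper-left point is one-third across and one-third down within the crop:
x = 6 + 1 × 90.00 ≈ 96; y = 601 + 1 × 534.00 ≈ 1135.

(96, 1135)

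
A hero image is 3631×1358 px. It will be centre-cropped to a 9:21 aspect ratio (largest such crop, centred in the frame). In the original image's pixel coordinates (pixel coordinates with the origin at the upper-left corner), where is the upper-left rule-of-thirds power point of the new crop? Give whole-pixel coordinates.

3631/1358 > 9/21, so the 9:21 crop keeps the full height 1358 and trims width to 1358 × 9/21 = 582.00 px.
Left offset = (3631 − 582.00)/2 = 1524.50 px; top offset = 0.
Upper-left is one-third across and one-third down within the crop:
x = 1524.50 + 1 × 582.00/3 ≈ 1719; y = 0.00 + 1 × 1358.00/3 ≈ 453.

x = 1719 px, y = 453 px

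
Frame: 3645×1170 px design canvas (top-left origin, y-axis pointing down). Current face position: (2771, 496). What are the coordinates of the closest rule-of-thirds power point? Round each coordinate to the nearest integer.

Third lines: x ∈ {1215, 2430}, y ∈ {390, 780}.
2771 is closer to x = 2430; 496 is closer to y = 390.
So the nearest intersection is the upper-right power point.

x = 2430 px, y = 390 px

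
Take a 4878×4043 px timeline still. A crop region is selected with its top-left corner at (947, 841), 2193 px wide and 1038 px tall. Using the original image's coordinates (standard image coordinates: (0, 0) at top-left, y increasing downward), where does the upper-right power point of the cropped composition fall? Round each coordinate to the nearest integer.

One third of the crop width 2193 is 731.00 px.
One third of the crop height 1038 is 346.00 px.
The upper-right point is two-thirds across and one-third down within the crop:
x = 947 + 2 × 731.00 ≈ 2409; y = 841 + 1 × 346.00 ≈ 1187.

(2409, 1187)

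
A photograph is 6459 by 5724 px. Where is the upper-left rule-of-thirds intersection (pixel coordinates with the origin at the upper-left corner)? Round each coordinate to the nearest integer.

x = 2153 px, y = 1908 px

The upper-left point sits one-third of the way across and one-third of the way down.
x = 1 × 6459/3 ≈ 2153; y = 1 × 5724/3 ≈ 1908.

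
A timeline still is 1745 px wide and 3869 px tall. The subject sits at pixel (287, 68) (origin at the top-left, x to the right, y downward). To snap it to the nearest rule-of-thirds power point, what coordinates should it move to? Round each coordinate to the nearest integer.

x = 582 px, y = 1290 px

Third lines: x ∈ {582, 1163}, y ∈ {1290, 2579}.
287 is closer to x = 582; 68 is closer to y = 1290.
So the nearest intersection is the upper-left power point.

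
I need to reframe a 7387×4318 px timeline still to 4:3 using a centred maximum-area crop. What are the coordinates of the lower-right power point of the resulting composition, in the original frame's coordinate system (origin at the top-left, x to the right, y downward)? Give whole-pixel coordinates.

7387/4318 > 4/3, so the 4:3 crop keeps the full height 4318 and trims width to 4318 × 4/3 = 5757.33 px.
Left offset = (7387 − 5757.33)/2 = 814.83 px; top offset = 0.
Lower-right is two-thirds across and two-thirds down within the crop:
x = 814.83 + 2 × 5757.33/3 ≈ 4653; y = 0.00 + 2 × 4318.00/3 ≈ 2879.

x = 4653 px, y = 2879 px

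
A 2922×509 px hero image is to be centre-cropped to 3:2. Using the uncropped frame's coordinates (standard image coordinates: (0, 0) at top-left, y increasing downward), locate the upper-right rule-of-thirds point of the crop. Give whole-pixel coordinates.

x = 1588 px, y = 170 px

2922/509 > 3/2, so the 3:2 crop keeps the full height 509 and trims width to 509 × 3/2 = 763.50 px.
Left offset = (2922 − 763.50)/2 = 1079.25 px; top offset = 0.
Upper-right is two-thirds across and one-third down within the crop:
x = 1079.25 + 2 × 763.50/3 ≈ 1588; y = 0.00 + 1 × 509.00/3 ≈ 170.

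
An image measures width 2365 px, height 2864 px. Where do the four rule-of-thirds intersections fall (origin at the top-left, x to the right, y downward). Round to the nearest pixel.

(788, 955), (1577, 955), (788, 1909), (1577, 1909)

One third of 2365 is 788.33; one third of 2864 is 954.67.
Vertical third lines at x = 788 and x = 1577; horizontal third lines at y = 955 and y = 1909.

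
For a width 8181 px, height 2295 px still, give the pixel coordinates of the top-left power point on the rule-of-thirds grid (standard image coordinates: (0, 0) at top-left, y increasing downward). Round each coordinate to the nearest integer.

The top-left point sits one-third of the way across and one-third of the way down.
x = 1 × 8181/3 ≈ 2727; y = 1 × 2295/3 ≈ 765.

(2727, 765)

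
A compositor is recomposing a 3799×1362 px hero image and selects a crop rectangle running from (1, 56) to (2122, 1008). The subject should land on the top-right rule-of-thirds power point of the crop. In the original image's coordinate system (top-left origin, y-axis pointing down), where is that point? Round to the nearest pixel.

Crop width = 2122 − 1 = 2121 px; one third is 707.00 px.
Crop height = 1008 − 56 = 952 px; one third is 317.33 px.
The top-right point is two-thirds across and one-third down within the crop:
x = 1 + 2 × 707.00 ≈ 1415; y = 56 + 1 × 317.33 ≈ 373.

x = 1415 px, y = 373 px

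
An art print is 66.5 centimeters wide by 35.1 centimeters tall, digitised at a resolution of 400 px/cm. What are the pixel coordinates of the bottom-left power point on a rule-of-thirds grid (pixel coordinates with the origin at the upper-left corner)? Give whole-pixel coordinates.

x = 8867 px, y = 9360 px

In pixels the canvas is 66.5 × 400 = 26600 wide and 35.1 × 400 = 14040 tall.
The bottom-left point is one-third across and two-thirds down:
x = 1 × 26600/3 ≈ 8867; y = 2 × 14040/3 ≈ 9360.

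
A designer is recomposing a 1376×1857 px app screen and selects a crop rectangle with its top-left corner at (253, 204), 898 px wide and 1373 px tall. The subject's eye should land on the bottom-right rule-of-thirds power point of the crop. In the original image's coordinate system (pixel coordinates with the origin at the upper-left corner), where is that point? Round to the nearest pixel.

x = 852 px, y = 1119 px

One third of the crop width 898 is 299.33 px.
One third of the crop height 1373 is 457.67 px.
The bottom-right point is two-thirds across and two-thirds down within the crop:
x = 253 + 2 × 299.33 ≈ 852; y = 204 + 2 × 457.67 ≈ 1119.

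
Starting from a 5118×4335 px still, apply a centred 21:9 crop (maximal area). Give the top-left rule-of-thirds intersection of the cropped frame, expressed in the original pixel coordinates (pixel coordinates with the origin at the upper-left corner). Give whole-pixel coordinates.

x = 1706 px, y = 1802 px

5118/4335 < 21/9, so the 21:9 crop keeps the full width 5118 and trims height to 5118 × 9/21 = 2193.43 px.
Top offset = (4335 − 2193.43)/2 = 1070.79 px; left offset = 0.
Top-left is one-third across and one-third down within the crop:
x = 0.00 + 1 × 5118.00/3 ≈ 1706; y = 1070.79 + 1 × 2193.43/3 ≈ 1802.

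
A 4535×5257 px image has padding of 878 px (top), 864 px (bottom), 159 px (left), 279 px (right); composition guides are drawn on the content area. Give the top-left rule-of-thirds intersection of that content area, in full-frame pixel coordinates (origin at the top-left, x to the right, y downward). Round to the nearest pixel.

(1525, 2050)

Content width = 4535 − 159 − 279 = 4097 px; content height = 5257 − 878 − 864 = 3515 px.
Top-left is one-third across and one-third down within the content area.
x = 159 + 1 × 4097/3 = 159 + 1365.67 ≈ 1525
y = 878 + 1 × 3515/3 = 878 + 1171.67 ≈ 2050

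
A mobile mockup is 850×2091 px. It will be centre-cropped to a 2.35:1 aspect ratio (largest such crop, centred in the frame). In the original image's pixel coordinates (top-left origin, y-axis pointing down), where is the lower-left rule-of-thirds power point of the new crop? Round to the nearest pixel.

850/2091 < 2.35/1, so the 2.35:1 crop keeps the full width 850 and trims height to 850 × 1/2.35 = 361.70 px.
Top offset = (2091 − 361.70)/2 = 864.65 px; left offset = 0.
Lower-left is one-third across and two-thirds down within the crop:
x = 0.00 + 1 × 850.00/3 ≈ 283; y = 864.65 + 2 × 361.70/3 ≈ 1106.

x = 283 px, y = 1106 px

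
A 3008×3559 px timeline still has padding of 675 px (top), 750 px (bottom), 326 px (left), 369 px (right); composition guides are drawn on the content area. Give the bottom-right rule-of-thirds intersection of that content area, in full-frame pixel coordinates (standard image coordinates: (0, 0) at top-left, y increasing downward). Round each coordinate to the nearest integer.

x = 1868 px, y = 2098 px

Content width = 3008 − 326 − 369 = 2313 px; content height = 3559 − 675 − 750 = 2134 px.
Bottom-right is two-thirds across and two-thirds down within the content area.
x = 326 + 2 × 2313/3 = 326 + 1542.00 ≈ 1868
y = 675 + 2 × 2134/3 = 675 + 1422.67 ≈ 2098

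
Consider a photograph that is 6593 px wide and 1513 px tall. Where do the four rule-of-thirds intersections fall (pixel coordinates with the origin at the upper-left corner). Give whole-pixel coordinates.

(2198, 504), (4395, 504), (2198, 1009), (4395, 1009)

One third of 6593 is 2197.67; one third of 1513 is 504.33.
Vertical third lines at x = 2198 and x = 4395; horizontal third lines at y = 504 and y = 1009.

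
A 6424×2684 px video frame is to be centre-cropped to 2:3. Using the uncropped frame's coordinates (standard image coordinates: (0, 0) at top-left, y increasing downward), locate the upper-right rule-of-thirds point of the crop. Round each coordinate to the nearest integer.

6424/2684 > 2/3, so the 2:3 crop keeps the full height 2684 and trims width to 2684 × 2/3 = 1789.33 px.
Left offset = (6424 − 1789.33)/2 = 2317.33 px; top offset = 0.
Upper-right is two-thirds across and one-third down within the crop:
x = 2317.33 + 2 × 1789.33/3 ≈ 3510; y = 0.00 + 1 × 2684.00/3 ≈ 895.

x = 3510 px, y = 895 px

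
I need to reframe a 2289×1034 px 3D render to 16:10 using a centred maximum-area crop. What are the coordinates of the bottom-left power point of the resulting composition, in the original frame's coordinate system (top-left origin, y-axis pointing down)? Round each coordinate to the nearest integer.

2289/1034 > 16/10, so the 16:10 crop keeps the full height 1034 and trims width to 1034 × 16/10 = 1654.40 px.
Left offset = (2289 − 1654.40)/2 = 317.30 px; top offset = 0.
Bottom-left is one-third across and two-thirds down within the crop:
x = 317.30 + 1 × 1654.40/3 ≈ 869; y = 0.00 + 2 × 1034.00/3 ≈ 689.

x = 869 px, y = 689 px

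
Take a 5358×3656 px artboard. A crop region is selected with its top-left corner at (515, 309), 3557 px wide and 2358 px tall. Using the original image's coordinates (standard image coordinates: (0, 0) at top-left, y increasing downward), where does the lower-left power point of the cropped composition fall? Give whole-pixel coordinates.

x = 1701 px, y = 1881 px

One third of the crop width 3557 is 1185.67 px.
One third of the crop height 2358 is 786.00 px.
The lower-left point is one-third across and two-thirds down within the crop:
x = 515 + 1 × 1185.67 ≈ 1701; y = 309 + 2 × 786.00 ≈ 1881.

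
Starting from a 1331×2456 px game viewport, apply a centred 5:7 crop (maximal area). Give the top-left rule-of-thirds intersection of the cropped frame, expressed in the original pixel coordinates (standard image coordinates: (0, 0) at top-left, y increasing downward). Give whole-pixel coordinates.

1331/2456 < 5/7, so the 5:7 crop keeps the full width 1331 and trims height to 1331 × 7/5 = 1863.40 px.
Top offset = (2456 − 1863.40)/2 = 296.30 px; left offset = 0.
Top-left is one-third across and one-third down within the crop:
x = 0.00 + 1 × 1331.00/3 ≈ 444; y = 296.30 + 1 × 1863.40/3 ≈ 917.

(444, 917)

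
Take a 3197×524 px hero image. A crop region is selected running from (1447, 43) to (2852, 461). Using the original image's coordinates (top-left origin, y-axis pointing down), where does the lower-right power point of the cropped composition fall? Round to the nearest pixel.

x = 2384 px, y = 322 px

Crop width = 2852 − 1447 = 1405 px; one third is 468.33 px.
Crop height = 461 − 43 = 418 px; one third is 139.33 px.
The lower-right point is two-thirds across and two-thirds down within the crop:
x = 1447 + 2 × 468.33 ≈ 2384; y = 43 + 2 × 139.33 ≈ 322.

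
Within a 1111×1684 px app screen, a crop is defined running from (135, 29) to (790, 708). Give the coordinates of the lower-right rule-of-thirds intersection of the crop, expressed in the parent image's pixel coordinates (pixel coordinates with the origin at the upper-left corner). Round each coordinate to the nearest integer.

x = 572 px, y = 482 px

Crop width = 790 − 135 = 655 px; one third is 218.33 px.
Crop height = 708 − 29 = 679 px; one third is 226.33 px.
The lower-right point is two-thirds across and two-thirds down within the crop:
x = 135 + 2 × 218.33 ≈ 572; y = 29 + 2 × 226.33 ≈ 482.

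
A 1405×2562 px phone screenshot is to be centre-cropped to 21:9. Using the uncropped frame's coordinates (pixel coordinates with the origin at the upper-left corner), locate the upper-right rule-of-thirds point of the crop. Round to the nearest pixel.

1405/2562 < 21/9, so the 21:9 crop keeps the full width 1405 and trims height to 1405 × 9/21 = 602.14 px.
Top offset = (2562 − 602.14)/2 = 979.93 px; left offset = 0.
Upper-right is two-thirds across and one-third down within the crop:
x = 0.00 + 2 × 1405.00/3 ≈ 937; y = 979.93 + 1 × 602.14/3 ≈ 1181.

(937, 1181)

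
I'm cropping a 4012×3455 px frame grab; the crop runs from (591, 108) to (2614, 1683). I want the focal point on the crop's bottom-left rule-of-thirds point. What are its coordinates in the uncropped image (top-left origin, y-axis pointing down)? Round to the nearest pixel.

Crop width = 2614 − 591 = 2023 px; one third is 674.33 px.
Crop height = 1683 − 108 = 1575 px; one third is 525.00 px.
The bottom-left point is one-third across and two-thirds down within the crop:
x = 591 + 1 × 674.33 ≈ 1265; y = 108 + 2 × 525.00 ≈ 1158.

x = 1265 px, y = 1158 px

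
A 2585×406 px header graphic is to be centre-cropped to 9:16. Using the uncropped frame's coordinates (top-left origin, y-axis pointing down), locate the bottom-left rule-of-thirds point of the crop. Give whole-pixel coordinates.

2585/406 > 9/16, so the 9:16 crop keeps the full height 406 and trims width to 406 × 9/16 = 228.38 px.
Left offset = (2585 − 228.38)/2 = 1178.31 px; top offset = 0.
Bottom-left is one-third across and two-thirds down within the crop:
x = 1178.31 + 1 × 228.38/3 ≈ 1254; y = 0.00 + 2 × 406.00/3 ≈ 271.

(1254, 271)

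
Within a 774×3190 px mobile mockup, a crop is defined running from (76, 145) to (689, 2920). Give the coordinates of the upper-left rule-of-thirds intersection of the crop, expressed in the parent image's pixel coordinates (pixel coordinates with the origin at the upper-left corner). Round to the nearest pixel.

x = 280 px, y = 1070 px

Crop width = 689 − 76 = 613 px; one third is 204.33 px.
Crop height = 2920 − 145 = 2775 px; one third is 925.00 px.
The upper-left point is one-third across and one-third down within the crop:
x = 76 + 1 × 204.33 ≈ 280; y = 145 + 1 × 925.00 ≈ 1070.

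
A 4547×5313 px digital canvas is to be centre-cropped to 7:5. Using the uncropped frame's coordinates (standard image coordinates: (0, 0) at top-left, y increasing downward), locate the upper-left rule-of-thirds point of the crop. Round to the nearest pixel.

4547/5313 < 7/5, so the 7:5 crop keeps the full width 4547 and trims height to 4547 × 5/7 = 3247.86 px.
Top offset = (5313 − 3247.86)/2 = 1032.57 px; left offset = 0.
Upper-left is one-third across and one-third down within the crop:
x = 0.00 + 1 × 4547.00/3 ≈ 1516; y = 1032.57 + 1 × 3247.86/3 ≈ 2115.

(1516, 2115)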